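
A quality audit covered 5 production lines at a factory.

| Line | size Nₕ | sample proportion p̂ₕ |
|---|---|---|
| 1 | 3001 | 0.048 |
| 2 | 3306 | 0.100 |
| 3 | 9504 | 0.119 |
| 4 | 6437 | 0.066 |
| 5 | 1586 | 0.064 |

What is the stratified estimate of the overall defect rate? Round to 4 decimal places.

0.0895

N = 3001 + 3306 + 9504 + 6437 + 1586 = 23834.
Overall proportion = Σ (Nₕ/N)·p̂ₕ.
Σ Nₕp̂ₕ = 144.048 + 330.6 + 1130.976 + 424.842 + 101.504 = 2131.97.
2131.97 / 23834 = 0.089451... → 0.0895.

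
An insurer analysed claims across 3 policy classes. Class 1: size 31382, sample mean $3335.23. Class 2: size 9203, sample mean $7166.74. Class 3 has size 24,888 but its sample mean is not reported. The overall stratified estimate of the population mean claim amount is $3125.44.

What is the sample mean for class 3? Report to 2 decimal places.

N = 31382 + 9203 + 24888 = 65473.
Overall total = μ·N = 3125.44·65473 = 204631933.12.
Subtract the known strata: 31382·3335.23 + 9203·7166.74 = 170621696.08.
Remaining total for class 3: 204631933.12 − 170621696.08 = 34010237.04.
Divide by its size: 34010237.04 / 24888 = 1366.5315... → 1366.53.

1366.53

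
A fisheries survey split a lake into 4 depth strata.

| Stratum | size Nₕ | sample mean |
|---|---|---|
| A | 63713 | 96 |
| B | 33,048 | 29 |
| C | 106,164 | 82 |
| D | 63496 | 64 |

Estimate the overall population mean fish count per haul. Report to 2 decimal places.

N = 63713 + 33048 + 106164 + 63496 = 266421.
The stratified mean weights each stratum mean by its population share Nₕ/N.
Σ Nₕx̄ₕ = 63713·96 + 33048·29 + 106164·82 + 63496·64 = 6116448 + 958392 + 8705448 + 4063744 = 19844032.
Divide by N: 19844032 / 266421 = 74.4837... → 74.48.

74.48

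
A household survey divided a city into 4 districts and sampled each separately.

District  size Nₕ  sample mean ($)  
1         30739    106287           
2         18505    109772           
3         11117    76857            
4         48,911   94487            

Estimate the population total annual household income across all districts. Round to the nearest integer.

10774359879

1: 30739·106287 = 3267156093
2: 18505·109772 = 2031330860
3: 11117·76857 = 854419269
4: 48911·94487 = 4621453657
τ̂ = Σ Nₕx̄ₕ = 10774359879.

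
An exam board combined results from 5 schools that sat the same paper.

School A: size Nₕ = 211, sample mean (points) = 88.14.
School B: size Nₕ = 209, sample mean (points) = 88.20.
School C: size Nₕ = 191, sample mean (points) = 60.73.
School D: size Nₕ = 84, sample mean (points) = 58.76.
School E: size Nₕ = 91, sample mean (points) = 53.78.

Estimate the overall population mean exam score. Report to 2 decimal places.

74.38

N = 211 + 209 + 191 + 84 + 91 = 786.
Overall mean = Σ (Nₕ/N)·x̄ₕ — weight by population share, not a simple average.
Σ Nₕx̄ₕ = 211·88.14 + 209·88.20 + 191·60.73 + 84·58.76 + 91·53.78 = 18597.54 + 18433.8 + 11599.43 + 4935.84 + 4893.98 = 58460.59.
Divide by N: 58460.59 / 786 = 74.3773... → 74.38.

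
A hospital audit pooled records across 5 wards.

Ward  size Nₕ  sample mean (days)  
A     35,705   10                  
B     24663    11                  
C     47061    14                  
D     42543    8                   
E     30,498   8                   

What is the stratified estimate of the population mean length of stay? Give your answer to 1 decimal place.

N = 35705 + 24663 + 47061 + 42543 + 30498 = 180470.
The stratified mean weights each stratum mean by its population share Nₕ/N.
Σ Nₕx̄ₕ = 35705·10 + 24663·11 + 47061·14 + 42543·8 + 30498·8 = 357050 + 271293 + 658854 + 340344 + 243984 = 1871525.
Divide by N: 1871525 / 180470 = 10.370... → 10.4.

10.4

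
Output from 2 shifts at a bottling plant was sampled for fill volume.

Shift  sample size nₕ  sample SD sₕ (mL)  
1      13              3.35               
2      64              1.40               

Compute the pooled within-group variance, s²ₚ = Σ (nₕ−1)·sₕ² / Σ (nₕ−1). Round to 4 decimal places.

Degrees of freedom: 12 + 63 = 75.
Σ(nₕ−1)sₕ² = 12·11.2225 + 63·1.96 = 258.15.
s²ₚ = 258.15 / 75 = 3.442 → 3.4420.

3.4420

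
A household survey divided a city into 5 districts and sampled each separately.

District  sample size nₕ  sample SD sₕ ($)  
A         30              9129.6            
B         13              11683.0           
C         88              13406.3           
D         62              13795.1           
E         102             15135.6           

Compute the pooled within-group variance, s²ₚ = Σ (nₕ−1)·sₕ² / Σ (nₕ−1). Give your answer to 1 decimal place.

A: (30−1)·9129.6² = 29·83349596.16 = 2417138288.64
B: (13−1)·11683.0² = 12·136492489 = 1637909868
C: (88−1)·13406.3² = 87·179728879.69 = 15636412533.03
D: (62−1)·13795.1² = 61·190304784.01 = 11608591824.61
E: (102−1)·15135.6² = 101·229086387.36 = 23137725123.36
Numerator = 54437777637.64; denominator = Σ(nₕ−1) = 290.
s²ₚ = 54437777637.64/290 = 187716474.613... → 187716474.6.

187716474.6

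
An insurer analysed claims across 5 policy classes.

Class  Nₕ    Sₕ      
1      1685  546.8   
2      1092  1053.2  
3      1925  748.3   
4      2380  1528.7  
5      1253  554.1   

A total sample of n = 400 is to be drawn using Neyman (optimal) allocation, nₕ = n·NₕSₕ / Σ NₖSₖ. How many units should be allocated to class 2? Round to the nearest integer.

59

1: NₕSₕ = 1685·546.8 = 921358
2: NₕSₕ = 1092·1053.2 = 1150094.4
3: NₕSₕ = 1925·748.3 = 1440477.5
4: NₕSₕ = 2380·1528.7 = 3638306
5: NₕSₕ = 1253·554.1 = 694287.3
Σ NₕSₕ = 7844523.2.
n_2 = 400·1150094.4/7844523.2 = 58.644... → 59.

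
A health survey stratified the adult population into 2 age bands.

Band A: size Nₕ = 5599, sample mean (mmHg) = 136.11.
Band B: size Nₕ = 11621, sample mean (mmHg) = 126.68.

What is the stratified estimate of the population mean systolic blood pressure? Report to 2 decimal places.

N = 17220; weights Wₕ = Nₕ/N = (0.3251, 0.6749).
x̄_st = Σ Wₕ·x̄ₕ = 0.3251·136.11 + 0.6749·126.68 ≈ 129.7461...
→ 129.75.

129.75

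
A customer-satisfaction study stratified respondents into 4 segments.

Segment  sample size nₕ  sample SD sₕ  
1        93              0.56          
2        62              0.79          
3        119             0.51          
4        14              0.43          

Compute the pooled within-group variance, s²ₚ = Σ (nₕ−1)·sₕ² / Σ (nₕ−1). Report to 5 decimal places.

Degrees of freedom: 92 + 61 + 118 + 13 = 284.
Σ(nₕ−1)sₕ² = 92·0.3136 + 61·0.6241 + 118·0.2601 + 13·0.1849 = 100.0168.
s²ₚ = 100.0168 / 284 = 0.3521718... → 0.35217.

0.35217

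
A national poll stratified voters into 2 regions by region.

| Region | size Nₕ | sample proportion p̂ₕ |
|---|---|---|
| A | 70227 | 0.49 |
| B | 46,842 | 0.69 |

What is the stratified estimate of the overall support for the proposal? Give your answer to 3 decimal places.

N = 70227 + 46842 = 117069.
Overall proportion = Σ (Nₕ/N)·p̂ₕ.
Σ Nₕp̂ₕ = 34411.23 + 32320.98 = 66732.21.
66732.21 / 117069 = 0.57002... → 0.570.

0.570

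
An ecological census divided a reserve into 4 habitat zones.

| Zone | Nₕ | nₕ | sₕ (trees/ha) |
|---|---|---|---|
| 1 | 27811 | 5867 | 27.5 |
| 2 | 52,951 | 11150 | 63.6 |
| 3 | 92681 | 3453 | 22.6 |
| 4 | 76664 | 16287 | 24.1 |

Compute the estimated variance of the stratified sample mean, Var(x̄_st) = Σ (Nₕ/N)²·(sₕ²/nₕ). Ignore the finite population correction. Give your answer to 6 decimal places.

0.041517

N = 250107. Term for each stratum: Wₕ²sₕ²/nₕ.
Var(x̄_st) = 0.001593789 + 0.016260579 + 0.020311876 + 0.003350613 = 0.041516856 → 0.041517.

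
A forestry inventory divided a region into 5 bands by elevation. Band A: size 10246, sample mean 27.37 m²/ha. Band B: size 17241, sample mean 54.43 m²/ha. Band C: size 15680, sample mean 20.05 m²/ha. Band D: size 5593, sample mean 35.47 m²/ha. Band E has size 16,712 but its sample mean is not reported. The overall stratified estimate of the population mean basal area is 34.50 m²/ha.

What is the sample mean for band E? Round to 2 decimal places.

31.54

Σ Nₕx̄ₕ = N·μ, so 16712·x̄_E = 65472·34.50 − (10246·27.37 + 17241·54.43 + 15680·20.05 + 5593·35.47).
= 2258784 − 1731628.36 = 527155.64.
x̄_E = 527155.64 / 16712 = 31.5435... → 31.54.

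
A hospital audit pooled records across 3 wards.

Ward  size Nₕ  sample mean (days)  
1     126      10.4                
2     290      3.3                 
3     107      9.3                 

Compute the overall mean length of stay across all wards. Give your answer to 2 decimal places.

x̄_st = (Σ Nₕx̄ₕ) / (Σ Nₕ) = (126·10.4 + 290·3.3 + 107·9.3) / 523
= 3262.5 / 523 = 6.2380... → 6.24.

6.24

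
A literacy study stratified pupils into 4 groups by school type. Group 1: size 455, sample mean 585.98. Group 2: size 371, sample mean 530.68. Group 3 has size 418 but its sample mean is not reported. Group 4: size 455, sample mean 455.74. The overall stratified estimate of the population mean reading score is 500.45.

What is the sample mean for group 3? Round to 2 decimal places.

429.19

N = 455 + 371 + 418 + 455 = 1699.
Overall total = μ·N = 500.45·1699 = 850264.55.
Subtract the known strata: 455·585.98 + 371·530.68 + 455·455.74 = 670864.88.
Remaining total for group 3: 850264.55 − 670864.88 = 179399.67.
Divide by its size: 179399.67 / 418 = 429.1858... → 429.19.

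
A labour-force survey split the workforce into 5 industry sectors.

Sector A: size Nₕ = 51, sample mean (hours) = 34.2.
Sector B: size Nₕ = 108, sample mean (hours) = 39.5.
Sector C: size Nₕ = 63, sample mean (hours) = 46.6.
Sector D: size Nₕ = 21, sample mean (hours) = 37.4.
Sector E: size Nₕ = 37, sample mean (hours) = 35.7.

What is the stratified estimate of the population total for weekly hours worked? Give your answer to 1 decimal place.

Population total = Σ Nₕ·x̄ₕ (each stratum's size times its mean).
51·34.2 + 108·39.5 + 63·46.6 + 21·37.4 + 37·35.7 = 1744.2 + 4266 + 2935.8 + 785.4 + 1320.9 = 11052.3.

11052.3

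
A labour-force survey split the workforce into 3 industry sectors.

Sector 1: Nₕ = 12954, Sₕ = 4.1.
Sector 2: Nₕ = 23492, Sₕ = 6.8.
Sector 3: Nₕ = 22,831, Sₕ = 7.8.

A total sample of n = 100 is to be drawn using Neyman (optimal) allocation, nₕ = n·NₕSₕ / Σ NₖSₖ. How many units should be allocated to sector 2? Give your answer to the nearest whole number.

41

Σ NₕSₕ = 12954·4.1 + 23492·6.8 + 22831·7.8 = 390938.8.
Share for 2: 159745.6/390938.8 = 0.40862.
n_2 = 100 × 0.40862 = 40.862... → 41.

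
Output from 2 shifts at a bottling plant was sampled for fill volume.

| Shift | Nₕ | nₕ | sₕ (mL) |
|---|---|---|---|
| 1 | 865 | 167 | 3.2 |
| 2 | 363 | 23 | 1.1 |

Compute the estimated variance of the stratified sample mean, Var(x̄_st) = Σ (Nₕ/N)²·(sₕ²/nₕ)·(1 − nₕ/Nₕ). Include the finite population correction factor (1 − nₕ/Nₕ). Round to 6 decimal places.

N = 1228. Term for each stratum: Wₕ²sₕ²/nₕ·(1−nₕ/Nₕ).
Var(x̄_st) = 0.024550384 + 0.004305726 = 0.028856109 → 0.028856.

0.028856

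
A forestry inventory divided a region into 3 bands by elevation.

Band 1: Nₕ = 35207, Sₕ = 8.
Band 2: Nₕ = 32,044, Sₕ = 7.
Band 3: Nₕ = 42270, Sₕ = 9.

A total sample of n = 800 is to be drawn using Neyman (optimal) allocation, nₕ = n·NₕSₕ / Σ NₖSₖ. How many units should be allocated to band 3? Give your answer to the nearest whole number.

1: NₕSₕ = 35207·8 = 281656
2: NₕSₕ = 32044·7 = 224308
3: NₕSₕ = 42270·9 = 380430
Σ NₕSₕ = 886394.
n_3 = 800·380430/886394 = 343.351... → 343.

343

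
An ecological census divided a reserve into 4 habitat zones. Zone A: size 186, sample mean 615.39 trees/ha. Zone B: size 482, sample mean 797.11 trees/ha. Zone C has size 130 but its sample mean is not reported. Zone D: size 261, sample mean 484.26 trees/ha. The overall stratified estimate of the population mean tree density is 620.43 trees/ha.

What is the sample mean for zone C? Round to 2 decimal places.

N = 186 + 482 + 130 + 261 = 1059.
Overall total = μ·N = 620.43·1059 = 657035.37.
Subtract the known strata: 186·615.39 + 482·797.11 + 261·484.26 = 625061.42.
Remaining total for zone C: 657035.37 − 625061.42 = 31973.95.
Divide by its size: 31973.95 / 130 = 245.9535... → 245.95.

245.95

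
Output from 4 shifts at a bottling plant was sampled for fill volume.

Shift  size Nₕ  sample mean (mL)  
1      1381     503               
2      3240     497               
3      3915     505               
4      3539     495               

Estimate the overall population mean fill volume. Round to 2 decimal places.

x̄_st = (Σ Nₕx̄ₕ) / (Σ Nₕ) = (1381·503 + 3240·497 + 3915·505 + 3539·495) / 12075
= 6033803 / 12075 = 499.6938... → 499.69.

499.69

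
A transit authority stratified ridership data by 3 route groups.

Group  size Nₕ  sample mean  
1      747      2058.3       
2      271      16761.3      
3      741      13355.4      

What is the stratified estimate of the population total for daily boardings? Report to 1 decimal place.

15976213.8

1: 747·2058.3 = 1537550.1
2: 271·16761.3 = 4542312.3
3: 741·13355.4 = 9896351.4
τ̂ = Σ Nₕx̄ₕ = 15976213.8.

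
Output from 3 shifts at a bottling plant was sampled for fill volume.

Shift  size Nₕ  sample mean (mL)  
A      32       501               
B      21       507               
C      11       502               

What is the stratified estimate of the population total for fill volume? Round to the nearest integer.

Population total = Σ Nₕ·x̄ₕ (each stratum's size times its mean).
32·501 + 21·507 + 11·502 = 16032 + 10647 + 5522 = 32201.

32201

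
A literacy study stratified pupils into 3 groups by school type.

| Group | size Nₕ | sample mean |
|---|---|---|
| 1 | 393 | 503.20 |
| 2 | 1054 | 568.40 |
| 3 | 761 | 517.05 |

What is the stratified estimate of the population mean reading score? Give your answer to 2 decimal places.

N = 393 + 1054 + 761 = 2208.
Weight each subgroup mean by Nₕ/N and sum.
Σ Nₕx̄ₕ = 393·503.20 + 1054·568.40 + 761·517.05 = 197757.6 + 599093.6 + 393475.05 = 1190326.25.
Divide by N: 1190326.25 / 2208 = 539.0970... → 539.10.

539.10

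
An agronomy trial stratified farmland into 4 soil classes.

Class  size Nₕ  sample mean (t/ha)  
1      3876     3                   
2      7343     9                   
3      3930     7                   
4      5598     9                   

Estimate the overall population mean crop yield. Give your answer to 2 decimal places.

N = 20747; weights Wₕ = Nₕ/N = (0.1868, 0.3539, 0.1894, 0.2698).
x̄_st = Σ Wₕ·x̄ₕ = 0.1868·3 + 0.3539·9 + 0.1894·7 + 0.2698·9 ≈ 7.5002...
→ 7.50.

7.50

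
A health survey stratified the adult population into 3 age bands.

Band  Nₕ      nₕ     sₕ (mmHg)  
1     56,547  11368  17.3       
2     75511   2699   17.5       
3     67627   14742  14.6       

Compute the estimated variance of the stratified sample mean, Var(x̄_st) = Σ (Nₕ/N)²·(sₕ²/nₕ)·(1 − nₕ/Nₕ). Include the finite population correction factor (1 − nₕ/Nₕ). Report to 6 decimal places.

0.018629

N = 199685; Wₕ = Nₕ/N.
band 1: (56547/199685)²·17.3²/11368·(1 − 11368/56547) = 0.001686799
band 2: (75511/199685)²·17.5²/2699·(1 − 2699/75511) = 0.015645718
band 3: (67627/199685)²·14.6²/14742·(1 − 14742/67627) = 0.001296914
Sum = 0.018629431 → 0.018629.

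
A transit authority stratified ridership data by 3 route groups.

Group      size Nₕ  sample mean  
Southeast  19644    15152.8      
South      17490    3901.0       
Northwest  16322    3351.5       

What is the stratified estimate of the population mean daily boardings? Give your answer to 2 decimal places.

7868.03

x̄_st = (Σ Nₕx̄ₕ) / (Σ Nₕ) = (19644·15152.8 + 17490·3901.0 + 16322·3351.5) / 53456
= 420593276.2 / 53456 = 7868.0275... → 7868.03.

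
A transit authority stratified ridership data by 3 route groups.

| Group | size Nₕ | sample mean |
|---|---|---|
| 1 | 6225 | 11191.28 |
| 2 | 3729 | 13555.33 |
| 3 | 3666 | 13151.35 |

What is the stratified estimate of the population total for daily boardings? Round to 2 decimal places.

168426392.67

1: 6225·11191.28 = 69665718
2: 3729·13555.33 = 50547825.57
3: 3666·13151.35 = 48212849.1
τ̂ = Σ Nₕx̄ₕ = 168426392.67.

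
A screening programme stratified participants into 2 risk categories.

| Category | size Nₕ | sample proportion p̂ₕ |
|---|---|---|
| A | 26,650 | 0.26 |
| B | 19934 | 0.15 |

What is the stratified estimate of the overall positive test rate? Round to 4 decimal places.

0.2129

N = 26650 + 19934 = 46584.
Overall proportion = Σ (Nₕ/N)·p̂ₕ.
Σ Nₕp̂ₕ = 6929 + 2990.1 = 9919.1.
9919.1 / 46584 = 0.212929... → 0.2129.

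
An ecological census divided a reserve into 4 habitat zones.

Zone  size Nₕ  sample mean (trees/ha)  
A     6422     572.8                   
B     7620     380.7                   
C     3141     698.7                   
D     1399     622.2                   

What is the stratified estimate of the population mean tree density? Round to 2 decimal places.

N = 18582; weights Wₕ = Nₕ/N = (0.3456, 0.4101, 0.1690, 0.0753).
x̄_st = Σ Wₕ·x̄ₕ = 0.3456·572.8 + 0.4101·380.7 + 0.1690·698.7 + 0.0753·622.2 ≈ 519.0254...
→ 519.03.

519.03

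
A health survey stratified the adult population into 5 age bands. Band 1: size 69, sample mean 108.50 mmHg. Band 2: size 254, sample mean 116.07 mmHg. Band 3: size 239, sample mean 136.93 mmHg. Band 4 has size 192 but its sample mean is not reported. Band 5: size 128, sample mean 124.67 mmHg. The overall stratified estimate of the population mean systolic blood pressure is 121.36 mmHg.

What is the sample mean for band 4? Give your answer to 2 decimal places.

111.39

N = 69 + 254 + 239 + 192 + 128 = 882.
Overall total = μ·N = 121.36·882 = 107039.52.
Subtract the known strata: 69·108.50 + 254·116.07 + 239·136.93 + 128·124.67 = 85652.31.
Remaining total for band 4: 107039.52 − 85652.31 = 21387.21.
Divide by its size: 21387.21 / 192 = 111.3917... → 111.39.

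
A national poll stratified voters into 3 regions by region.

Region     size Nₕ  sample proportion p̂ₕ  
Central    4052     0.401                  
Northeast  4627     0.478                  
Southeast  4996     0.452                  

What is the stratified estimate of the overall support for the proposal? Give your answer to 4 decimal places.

0.4457

Wₕ = Nₕ/N with N = 13675: 0.2963, 0.3384, 0.3653.
p̂_st = 0.2963·0.401 + 0.3384·0.478 + 0.3653·0.452 ≈ 0.445686... → 0.4457.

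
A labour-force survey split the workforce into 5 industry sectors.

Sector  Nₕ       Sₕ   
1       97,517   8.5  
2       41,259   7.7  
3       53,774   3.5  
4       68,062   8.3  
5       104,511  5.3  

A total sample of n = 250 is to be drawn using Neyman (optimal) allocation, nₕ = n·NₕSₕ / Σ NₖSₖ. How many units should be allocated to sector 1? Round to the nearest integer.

Σ NₕSₕ = 97517·8.5 + 41259·7.7 + 53774·3.5 + 68062·8.3 + 104511·5.3 = 2453620.7.
Share for 1: 828894.5/2453620.7 = 0.33783.
n_1 = 250 × 0.33783 = 84.456... → 84.

84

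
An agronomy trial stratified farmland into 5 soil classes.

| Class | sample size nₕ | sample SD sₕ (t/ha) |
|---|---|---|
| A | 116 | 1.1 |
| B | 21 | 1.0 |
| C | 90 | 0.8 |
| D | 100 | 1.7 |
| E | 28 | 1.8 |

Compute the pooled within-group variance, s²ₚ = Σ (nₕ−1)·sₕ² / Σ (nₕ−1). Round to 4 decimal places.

A: (116−1)·1.1² = 115·1.21 = 139.15
B: (21−1)·1.0² = 20·1 = 20
C: (90−1)·0.8² = 89·0.64 = 56.96
D: (100−1)·1.7² = 99·2.89 = 286.11
E: (28−1)·1.8² = 27·3.24 = 87.48
Numerator = 589.7; denominator = Σ(nₕ−1) = 350.
s²ₚ = 589.7/350 = 1.684857... → 1.6849.

1.6849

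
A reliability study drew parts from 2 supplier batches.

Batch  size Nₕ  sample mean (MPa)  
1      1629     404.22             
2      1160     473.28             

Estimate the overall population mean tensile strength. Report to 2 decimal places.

432.94

N = 2789; weights Wₕ = Nₕ/N = (0.5841, 0.4159).
x̄_st = Σ Wₕ·x̄ₕ = 0.5841·404.22 + 0.4159·473.28 ≈ 432.9434...
→ 432.94.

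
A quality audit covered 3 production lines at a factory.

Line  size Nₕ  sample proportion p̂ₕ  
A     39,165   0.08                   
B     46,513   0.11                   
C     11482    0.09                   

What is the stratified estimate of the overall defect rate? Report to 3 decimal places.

N = 39165 + 46513 + 11482 = 97160.
Overall proportion = Σ (Nₕ/N)·p̂ₕ.
Σ Nₕp̂ₕ = 3133.2 + 5116.43 + 1033.38 = 9283.01.
9283.01 / 97160 = 0.09554... → 0.096.

0.096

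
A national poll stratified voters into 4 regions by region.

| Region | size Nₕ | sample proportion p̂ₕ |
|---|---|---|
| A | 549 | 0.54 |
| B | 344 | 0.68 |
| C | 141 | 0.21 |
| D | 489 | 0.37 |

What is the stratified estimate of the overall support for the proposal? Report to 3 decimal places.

0.486

N = 549 + 344 + 141 + 489 = 1523.
Overall proportion = Σ (Nₕ/N)·p̂ₕ.
Σ Nₕp̂ₕ = 296.46 + 233.92 + 29.61 + 180.93 = 740.92.
740.92 / 1523 = 0.48649... → 0.486.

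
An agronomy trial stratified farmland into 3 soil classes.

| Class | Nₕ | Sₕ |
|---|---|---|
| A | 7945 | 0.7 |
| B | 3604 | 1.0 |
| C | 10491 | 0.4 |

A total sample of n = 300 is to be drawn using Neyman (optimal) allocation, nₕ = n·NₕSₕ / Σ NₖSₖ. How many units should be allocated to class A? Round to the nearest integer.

Σ NₕSₕ = 7945·0.7 + 3604·1.0 + 10491·0.4 = 13361.9.
Share for A: 5561.5/13361.9 = 0.41622.
n_A = 300 × 0.41622 = 124.866... → 125.

125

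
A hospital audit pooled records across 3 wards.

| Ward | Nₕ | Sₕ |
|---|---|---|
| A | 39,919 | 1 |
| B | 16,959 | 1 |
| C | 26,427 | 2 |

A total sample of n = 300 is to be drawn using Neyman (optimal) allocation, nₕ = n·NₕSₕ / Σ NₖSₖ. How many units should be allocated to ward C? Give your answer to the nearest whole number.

A: NₕSₕ = 39919·1 = 39919
B: NₕSₕ = 16959·1 = 16959
C: NₕSₕ = 26427·2 = 52854
Σ NₕSₕ = 109732.
n_C = 300·52854/109732 = 144.499... → 144.

144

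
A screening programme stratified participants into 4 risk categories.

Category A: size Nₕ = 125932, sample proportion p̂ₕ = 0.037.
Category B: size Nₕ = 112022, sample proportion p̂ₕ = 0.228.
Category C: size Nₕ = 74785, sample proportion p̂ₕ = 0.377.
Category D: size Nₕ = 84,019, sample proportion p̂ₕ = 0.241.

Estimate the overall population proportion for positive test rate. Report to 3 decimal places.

0.198

N = 125932 + 112022 + 74785 + 84019 = 396758.
Overall proportion = Σ (Nₕ/N)·p̂ₕ.
Σ Nₕp̂ₕ = 4659.484 + 25541.016 + 28193.945 + 20248.579 = 78643.024.
78643.024 / 396758 = 0.19821... → 0.198.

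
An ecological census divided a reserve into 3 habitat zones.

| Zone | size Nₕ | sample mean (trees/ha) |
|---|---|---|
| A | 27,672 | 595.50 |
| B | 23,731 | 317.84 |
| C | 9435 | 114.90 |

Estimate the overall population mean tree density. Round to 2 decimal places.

x̄_st = (Σ Nₕx̄ₕ) / (Σ Nₕ) = (27672·595.50 + 23731·317.84 + 9435·114.90) / 60838
= 25105418.54 / 60838 = 412.6602... → 412.66.

412.66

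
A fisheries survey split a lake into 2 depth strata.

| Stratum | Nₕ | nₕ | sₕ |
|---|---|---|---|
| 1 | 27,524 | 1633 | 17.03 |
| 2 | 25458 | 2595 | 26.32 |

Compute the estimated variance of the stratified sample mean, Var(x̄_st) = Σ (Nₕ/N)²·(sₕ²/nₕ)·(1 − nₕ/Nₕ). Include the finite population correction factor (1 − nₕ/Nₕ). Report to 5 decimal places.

N = 52982. Term for each stratum: Wₕ²sₕ²/nₕ·(1−nₕ/Nₕ).
Var(x̄_st) = 0.04508653 + 0.05535224 = 0.10043877 → 0.10044.

0.10044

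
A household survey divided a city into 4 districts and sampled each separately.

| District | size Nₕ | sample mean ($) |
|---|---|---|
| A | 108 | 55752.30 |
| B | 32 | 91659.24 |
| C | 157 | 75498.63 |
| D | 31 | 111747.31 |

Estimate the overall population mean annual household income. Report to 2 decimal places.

73999.38

x̄_st = (Σ Nₕx̄ₕ) / (Σ Nₕ) = (108·55752.30 + 32·91659.24 + 157·75498.63 + 31·111747.31) / 328
= 24271795.6 / 328 = 73999.3768... → 73999.38.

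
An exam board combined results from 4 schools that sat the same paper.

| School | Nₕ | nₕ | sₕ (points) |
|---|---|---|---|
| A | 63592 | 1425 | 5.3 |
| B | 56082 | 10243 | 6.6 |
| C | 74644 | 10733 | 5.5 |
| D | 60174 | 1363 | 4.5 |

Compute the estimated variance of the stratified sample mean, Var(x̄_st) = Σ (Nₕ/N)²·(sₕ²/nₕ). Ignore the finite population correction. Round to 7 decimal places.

0.0025104

N = 254492; Wₕ = Nₕ/N.
school A: (63592/254492)²·5.3²/1425 = 0.0012308172
school B: (56082/254492)²·6.6²/10243 = 0.0002065187
school C: (74644/254492)²·5.5²/10733 = 0.0002424632
school D: (60174/254492)²·4.5²/1363 = 0.0008306129
Sum = 0.0025104120 → 0.0025104.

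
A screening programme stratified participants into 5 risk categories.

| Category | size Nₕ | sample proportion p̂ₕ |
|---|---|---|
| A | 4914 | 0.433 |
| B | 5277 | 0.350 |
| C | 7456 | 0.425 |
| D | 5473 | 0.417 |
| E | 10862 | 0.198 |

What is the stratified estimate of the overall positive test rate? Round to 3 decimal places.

0.341

Wₕ = Nₕ/N with N = 33982: 0.1446, 0.1553, 0.2194, 0.1611, 0.3196.
p̂_st = 0.1446·0.433 + 0.1553·0.350 + 0.2194·0.425 + 0.1611·0.417 + 0.3196·0.198 ≈ 0.34066... → 0.341.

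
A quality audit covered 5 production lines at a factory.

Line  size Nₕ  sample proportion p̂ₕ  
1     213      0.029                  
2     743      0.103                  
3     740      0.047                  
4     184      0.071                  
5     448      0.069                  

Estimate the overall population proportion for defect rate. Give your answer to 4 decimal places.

N = 213 + 743 + 740 + 184 + 448 = 2328.
Overall proportion = Σ (Nₕ/N)·p̂ₕ.
Σ Nₕp̂ₕ = 6.177 + 76.529 + 34.78 + 13.064 + 30.912 = 161.462.
161.462 / 2328 = 0.069357... → 0.0694.

0.0694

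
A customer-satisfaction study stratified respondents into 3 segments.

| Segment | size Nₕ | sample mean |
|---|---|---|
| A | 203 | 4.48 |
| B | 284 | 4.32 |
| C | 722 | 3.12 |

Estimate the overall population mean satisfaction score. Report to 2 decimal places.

3.63

N = 203 + 284 + 722 = 1209.
Weight each subgroup mean by Nₕ/N and sum.
Σ Nₕx̄ₕ = 203·4.48 + 284·4.32 + 722·3.12 = 909.44 + 1226.88 + 2252.64 = 4388.96.
Divide by N: 4388.96 / 1209 = 3.6302... → 3.63.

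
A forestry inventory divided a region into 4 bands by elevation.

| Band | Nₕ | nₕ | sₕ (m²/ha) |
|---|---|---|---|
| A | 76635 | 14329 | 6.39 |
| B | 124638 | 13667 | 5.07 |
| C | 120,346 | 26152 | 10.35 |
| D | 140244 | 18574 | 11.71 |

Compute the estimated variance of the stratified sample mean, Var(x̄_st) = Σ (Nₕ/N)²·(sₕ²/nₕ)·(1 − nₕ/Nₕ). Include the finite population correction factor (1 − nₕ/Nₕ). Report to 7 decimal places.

0.0009939

N = 461863. Term for each stratum: Wₕ²sₕ²/nₕ·(1−nₕ/Nₕ).
Var(x̄_st) = 0.0000637847 + 0.0001219485 + 0.0002176729 + 0.0005905407 = 0.0009939467 → 0.0009939.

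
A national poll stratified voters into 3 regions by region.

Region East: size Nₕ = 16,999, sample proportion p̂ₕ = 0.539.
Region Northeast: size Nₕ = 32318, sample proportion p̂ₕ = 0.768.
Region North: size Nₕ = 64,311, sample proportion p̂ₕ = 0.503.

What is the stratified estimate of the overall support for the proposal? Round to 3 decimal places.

N = 16999 + 32318 + 64311 = 113628.
Overall proportion = Σ (Nₕ/N)·p̂ₕ.
Σ Nₕp̂ₕ = 9162.461 + 24820.224 + 32348.433 = 66331.118.
66331.118 / 113628 = 0.58376... → 0.584.

0.584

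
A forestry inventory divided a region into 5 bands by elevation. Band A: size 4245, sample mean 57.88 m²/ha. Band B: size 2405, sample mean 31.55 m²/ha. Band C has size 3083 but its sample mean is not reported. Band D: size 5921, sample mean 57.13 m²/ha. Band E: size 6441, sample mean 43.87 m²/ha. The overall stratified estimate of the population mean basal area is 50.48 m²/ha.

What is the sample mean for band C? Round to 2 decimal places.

Σ Nₕx̄ₕ = N·μ, so 3083·x̄_C = 22095·50.48 − (4245·57.88 + 2405·31.55 + 5921·57.13 + 6441·43.87).
= 1115355.6 − 942411.75 = 172943.85.
x̄_C = 172943.85 / 3083 = 56.0960... → 56.10.

56.10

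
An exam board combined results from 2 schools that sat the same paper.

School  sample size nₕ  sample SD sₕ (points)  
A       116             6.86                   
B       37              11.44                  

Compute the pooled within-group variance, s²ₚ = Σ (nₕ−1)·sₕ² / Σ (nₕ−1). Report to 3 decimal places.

Degrees of freedom: 115 + 36 = 151.
Σ(nₕ−1)sₕ² = 115·47.0596 + 36·130.8736 = 10123.3036.
s²ₚ = 10123.3036 / 151 = 67.04175... → 67.042.

67.042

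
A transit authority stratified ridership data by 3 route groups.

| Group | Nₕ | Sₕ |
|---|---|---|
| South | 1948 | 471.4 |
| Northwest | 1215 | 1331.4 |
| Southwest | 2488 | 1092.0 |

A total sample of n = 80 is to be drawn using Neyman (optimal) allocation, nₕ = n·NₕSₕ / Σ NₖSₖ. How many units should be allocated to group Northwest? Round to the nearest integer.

25

Σ NₕSₕ = 1948·471.4 + 1215·1331.4 + 2488·1092.0 = 5252834.2.
Share for Northwest: 1617651/5252834.2 = 0.30796.
n_Northwest = 80 × 0.30796 = 24.637... → 25.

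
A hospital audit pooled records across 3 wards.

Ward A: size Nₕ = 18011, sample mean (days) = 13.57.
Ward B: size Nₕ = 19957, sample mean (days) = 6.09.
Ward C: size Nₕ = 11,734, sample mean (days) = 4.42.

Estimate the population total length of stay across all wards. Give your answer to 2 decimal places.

417811.68

Estimate total by summing Nₕ·x̄ₕ over strata.
18011·13.57 + 19957·6.09 + 11734·4.42 = 244409.27 + 121538.13 + 51864.28 = 417811.68.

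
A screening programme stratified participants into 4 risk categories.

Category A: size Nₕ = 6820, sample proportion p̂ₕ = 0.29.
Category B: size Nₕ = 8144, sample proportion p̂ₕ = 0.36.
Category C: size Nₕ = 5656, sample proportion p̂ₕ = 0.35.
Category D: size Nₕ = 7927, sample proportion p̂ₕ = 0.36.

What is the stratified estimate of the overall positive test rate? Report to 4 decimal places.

0.3413

Wₕ = Nₕ/N with N = 28547: 0.2389, 0.2853, 0.1981, 0.2777.
p̂_st = 0.2389·0.29 + 0.2853·0.36 + 0.1981·0.35 + 0.2777·0.36 ≈ 0.341295... → 0.3413.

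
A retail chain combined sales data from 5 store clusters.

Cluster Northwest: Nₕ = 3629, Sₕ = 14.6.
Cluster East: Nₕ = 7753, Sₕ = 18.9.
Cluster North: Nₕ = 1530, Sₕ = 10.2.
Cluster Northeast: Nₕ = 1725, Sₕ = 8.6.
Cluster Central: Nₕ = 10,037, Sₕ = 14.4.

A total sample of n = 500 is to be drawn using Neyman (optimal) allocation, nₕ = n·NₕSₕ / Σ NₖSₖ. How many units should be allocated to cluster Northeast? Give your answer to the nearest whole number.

20

Σ NₕSₕ = 3629·14.6 + 7753·18.9 + 1530·10.2 + 1725·8.6 + 10037·14.4 = 374488.9.
Share for Northeast: 14835/374488.9 = 0.03961.
n_Northeast = 500 × 0.03961 = 19.807... → 20.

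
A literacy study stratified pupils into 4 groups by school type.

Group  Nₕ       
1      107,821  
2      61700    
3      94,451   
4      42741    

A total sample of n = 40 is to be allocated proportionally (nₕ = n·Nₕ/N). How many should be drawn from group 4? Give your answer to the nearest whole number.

Share of group 4 = 42741/306713 = 0.13935.
Allocate 40 × 0.13935 = 5.574... → 6.

6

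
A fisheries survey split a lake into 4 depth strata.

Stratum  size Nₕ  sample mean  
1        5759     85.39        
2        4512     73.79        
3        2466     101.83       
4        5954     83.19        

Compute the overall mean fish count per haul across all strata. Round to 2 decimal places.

84.06

N = 18691; weights Wₕ = Nₕ/N = (0.3081, 0.2414, 0.1319, 0.3185).
x̄_st = Σ Wₕ·x̄ₕ = 0.3081·85.39 + 0.2414·73.79 + 0.1319·101.83 + 0.3185·83.19 ≈ 84.0580...
→ 84.06.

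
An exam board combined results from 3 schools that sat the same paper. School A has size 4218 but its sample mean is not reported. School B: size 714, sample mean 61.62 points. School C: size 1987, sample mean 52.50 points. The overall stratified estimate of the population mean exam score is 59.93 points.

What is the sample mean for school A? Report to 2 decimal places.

N = 4218 + 714 + 1987 = 6919.
Overall total = μ·N = 59.93·6919 = 414655.67.
Subtract the known strata: 714·61.62 + 1987·52.50 = 148314.18.
Remaining total for school A: 414655.67 − 148314.18 = 266341.49.
Divide by its size: 266341.49 / 4218 = 63.1440... → 63.14.

63.14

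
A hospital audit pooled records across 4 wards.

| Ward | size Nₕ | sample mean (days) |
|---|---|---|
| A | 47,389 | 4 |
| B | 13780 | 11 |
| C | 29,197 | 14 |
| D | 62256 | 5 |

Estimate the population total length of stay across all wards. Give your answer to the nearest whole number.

A: 47389·4 = 189556
B: 13780·11 = 151580
C: 29197·14 = 408758
D: 62256·5 = 311280
τ̂ = Σ Nₕx̄ₕ = 1061174.

1061174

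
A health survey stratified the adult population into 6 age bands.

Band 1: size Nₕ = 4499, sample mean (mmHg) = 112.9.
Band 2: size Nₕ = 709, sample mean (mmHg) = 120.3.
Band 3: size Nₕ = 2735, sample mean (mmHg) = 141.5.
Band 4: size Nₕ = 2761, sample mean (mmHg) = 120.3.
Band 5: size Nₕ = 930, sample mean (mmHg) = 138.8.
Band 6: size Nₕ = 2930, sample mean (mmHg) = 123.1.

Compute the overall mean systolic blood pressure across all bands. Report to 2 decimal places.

N = 14564; weights Wₕ = Nₕ/N = (0.3089, 0.0487, 0.1878, 0.1896, 0.0639, 0.2012).
x̄_st = Σ Wₕ·x̄ₕ = 0.3089·112.9 + 0.0487·120.3 + 0.1878·141.5 + 0.1896·120.3 + 0.0639·138.8 + 0.2012·123.1 ≈ 123.7399...
→ 123.74.

123.74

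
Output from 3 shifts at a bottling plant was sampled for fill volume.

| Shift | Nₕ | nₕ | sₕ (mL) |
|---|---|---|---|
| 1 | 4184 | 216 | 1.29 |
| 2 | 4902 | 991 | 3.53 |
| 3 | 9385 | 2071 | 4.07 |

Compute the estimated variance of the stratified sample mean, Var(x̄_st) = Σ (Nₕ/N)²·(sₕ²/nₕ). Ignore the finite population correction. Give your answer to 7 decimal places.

0.0033458

N = 18471. Term for each stratum: Wₕ²sₕ²/nₕ.
Var(x̄_st) = 0.0003953013 + 0.0008856080 + 0.0020648878 = 0.0033457971 → 0.0033458.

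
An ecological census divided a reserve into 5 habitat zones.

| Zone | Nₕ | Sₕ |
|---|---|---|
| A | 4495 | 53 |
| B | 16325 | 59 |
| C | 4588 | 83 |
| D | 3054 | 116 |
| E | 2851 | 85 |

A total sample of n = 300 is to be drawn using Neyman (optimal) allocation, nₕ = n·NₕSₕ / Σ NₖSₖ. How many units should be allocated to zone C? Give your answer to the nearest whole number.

A: NₕSₕ = 4495·53 = 238235
B: NₕSₕ = 16325·59 = 963175
C: NₕSₕ = 4588·83 = 380804
D: NₕSₕ = 3054·116 = 354264
E: NₕSₕ = 2851·85 = 242335
Σ NₕSₕ = 2178813.
n_C = 300·380804/2178813 = 52.433... → 52.

52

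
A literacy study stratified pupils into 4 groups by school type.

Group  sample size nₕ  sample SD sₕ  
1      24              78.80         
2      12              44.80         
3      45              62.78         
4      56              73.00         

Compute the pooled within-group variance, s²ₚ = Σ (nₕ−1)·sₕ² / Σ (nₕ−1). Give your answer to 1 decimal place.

Degrees of freedom: 23 + 11 + 44 + 55 = 133.
Σ(nₕ−1)sₕ² = 23·6209.44 + 11·2007.04 + 44·3941.3284 + 55·5329 = 631408.0096.
s²ₚ = 631408.0096 / 133 = 4747.429... → 4747.4.

4747.4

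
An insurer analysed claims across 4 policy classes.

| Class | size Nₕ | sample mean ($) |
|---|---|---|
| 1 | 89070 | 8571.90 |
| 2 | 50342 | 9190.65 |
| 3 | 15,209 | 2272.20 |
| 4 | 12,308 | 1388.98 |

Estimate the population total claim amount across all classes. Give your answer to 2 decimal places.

1277828290.94

1: 89070·8571.90 = 763499133
2: 50342·9190.65 = 462675702.3
3: 15209·2272.20 = 34557889.8
4: 12308·1388.98 = 17095565.84
τ̂ = Σ Nₕx̄ₕ = 1277828290.94.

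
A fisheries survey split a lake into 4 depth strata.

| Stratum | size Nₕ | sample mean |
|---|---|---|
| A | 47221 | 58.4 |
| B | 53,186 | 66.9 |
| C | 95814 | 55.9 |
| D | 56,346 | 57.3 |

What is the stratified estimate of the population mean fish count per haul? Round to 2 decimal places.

N = 47221 + 53186 + 95814 + 56346 = 252567.
Weight each subgroup mean by Nₕ/N and sum.
Σ Nₕx̄ₕ = 47221·58.4 + 53186·66.9 + 95814·55.9 + 56346·57.3 = 2757706.4 + 3558143.4 + 5356002.6 + 3228625.8 = 14900478.2.
Divide by N: 14900478.2 / 252567 = 58.9961... → 59.00.

59.00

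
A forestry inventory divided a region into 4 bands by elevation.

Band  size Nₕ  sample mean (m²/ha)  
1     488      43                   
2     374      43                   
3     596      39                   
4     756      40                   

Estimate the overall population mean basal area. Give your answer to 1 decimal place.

40.9

N = 2214; weights Wₕ = Nₕ/N = (0.2204, 0.1689, 0.2692, 0.3415).
x̄_st = Σ Wₕ·x̄ₕ = 0.2204·43 + 0.1689·43 + 0.2692·39 + 0.3415·40 ≈ 40.899...
→ 40.9.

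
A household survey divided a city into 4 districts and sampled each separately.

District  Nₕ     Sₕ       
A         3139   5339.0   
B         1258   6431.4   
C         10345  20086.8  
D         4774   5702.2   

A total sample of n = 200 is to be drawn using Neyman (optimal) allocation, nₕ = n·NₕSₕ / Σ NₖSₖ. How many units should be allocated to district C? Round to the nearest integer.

A: NₕSₕ = 3139·5339.0 = 16759121
B: NₕSₕ = 1258·6431.4 = 8090701.2
C: NₕSₕ = 10345·20086.8 = 207797946
D: NₕSₕ = 4774·5702.2 = 27222302.8
Σ NₕSₕ = 259870071.
n_C = 200·207797946/259870071 = 159.924... → 160.

160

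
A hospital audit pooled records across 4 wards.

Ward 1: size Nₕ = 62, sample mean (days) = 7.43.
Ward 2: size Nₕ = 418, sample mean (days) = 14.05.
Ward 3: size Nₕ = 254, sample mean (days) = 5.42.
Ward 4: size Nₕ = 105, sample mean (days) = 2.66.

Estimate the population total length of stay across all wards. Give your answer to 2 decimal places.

7989.54

1: 62·7.43 = 460.66
2: 418·14.05 = 5872.9
3: 254·5.42 = 1376.68
4: 105·2.66 = 279.3
τ̂ = Σ Nₕx̄ₕ = 7989.54.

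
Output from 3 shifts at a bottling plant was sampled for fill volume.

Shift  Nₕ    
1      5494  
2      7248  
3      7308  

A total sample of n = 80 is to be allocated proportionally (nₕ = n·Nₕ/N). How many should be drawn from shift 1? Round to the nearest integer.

22

N = 5494 + 7248 + 7308 = 20050.
n_1 = 80·5494/20050 = 21.921... → 22.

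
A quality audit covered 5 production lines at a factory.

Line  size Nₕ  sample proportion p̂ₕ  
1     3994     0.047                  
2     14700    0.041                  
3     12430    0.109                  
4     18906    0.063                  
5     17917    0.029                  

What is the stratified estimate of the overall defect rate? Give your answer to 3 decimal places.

0.057

Wₕ = Nₕ/N with N = 67947: 0.0588, 0.2163, 0.1829, 0.2782, 0.2637.
p̂_st = 0.0588·0.047 + 0.2163·0.041 + 0.1829·0.109 + 0.2782·0.063 + 0.2637·0.029 ≈ 0.05675... → 0.057.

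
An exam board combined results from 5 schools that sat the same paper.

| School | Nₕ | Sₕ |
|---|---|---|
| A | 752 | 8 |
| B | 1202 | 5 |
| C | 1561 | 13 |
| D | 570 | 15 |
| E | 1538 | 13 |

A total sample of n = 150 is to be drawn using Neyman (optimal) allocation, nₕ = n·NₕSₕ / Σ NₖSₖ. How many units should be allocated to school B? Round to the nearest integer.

Σ NₕSₕ = 752·8 + 1202·5 + 1561·13 + 570·15 + 1538·13 = 60863.
Share for B: 6010/60863 = 0.09875.
n_B = 150 × 0.09875 = 14.812... → 15.

15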